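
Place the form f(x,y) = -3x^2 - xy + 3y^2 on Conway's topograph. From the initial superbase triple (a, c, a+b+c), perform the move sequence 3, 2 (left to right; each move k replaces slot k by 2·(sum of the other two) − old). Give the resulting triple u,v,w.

start (-3,3,-1) = (f(1,0),f(0,1),f(1,1))
replace slot 3: 2·((-3)+3) − (-1) = 1 → (-3,3,1)
replace slot 2: 2·((-3)+1) − 3 = -7 → (-3,-7,1)

-3,-7,1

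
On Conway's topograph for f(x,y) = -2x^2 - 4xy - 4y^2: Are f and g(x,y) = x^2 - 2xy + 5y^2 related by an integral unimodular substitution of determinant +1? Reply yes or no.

D₁ = -16, D₂ = -16
f is negative-definite; reduce −f:
−f: translate: b→0 (≡4 mod 4), so (2,4,4)→(2,0,2)
−f: reduced (well bottom): (2,0,2) with a≤c, −a<b≤a
flip sign back: reduced form of f is (-2,0,-2)
g: translate: b→0 (≡-2 mod 2), so (1,-2,5)→(1,0,4)
g: reduced (well bottom): (1,0,4) with a≤c, −a<b≤a
reduced forms (-2, 0, -2) vs (1, 0, 4) ⇒ inequivalent

no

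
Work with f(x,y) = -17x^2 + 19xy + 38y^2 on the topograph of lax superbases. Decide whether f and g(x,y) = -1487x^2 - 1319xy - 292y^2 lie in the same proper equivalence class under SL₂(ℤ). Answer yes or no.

D₁ = 2945, D₂ = 2945
river cycle of f (length 6): (-17, 53, 2), (2, 51, -43), (-43, 35, 10), (10, 45, -23), (-23, 47, 8), (8, 49, -17)
river cycle of g (length 6): (-17, 53, 2), (2, 51, -43), (-43, 35, 10), (10, 45, -23), (-23, 47, 8), (8, 49, -17)
cycles coincide ⇒ equivalent

yes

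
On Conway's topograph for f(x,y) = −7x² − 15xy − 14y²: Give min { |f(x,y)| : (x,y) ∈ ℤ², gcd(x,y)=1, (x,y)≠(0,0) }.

translate: b→1 (≡15 mod 14), so (7,15,14)→(7,1,6)
flip: (7,1,6)→(6,-1,7)
reduced (well bottom): (6,-1,7) with a≤c, −a<b≤a
well minimum |f| = |-6| = 6 (negative-definite)

6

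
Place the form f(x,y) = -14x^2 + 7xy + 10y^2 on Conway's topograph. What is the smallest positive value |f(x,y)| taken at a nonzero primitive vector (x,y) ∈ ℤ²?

river: ρ → (10,13,-11)
river: ρ → (-11,9,12)
river: ρ → (12,15,-8)
river: ρ → (-8,17,10)
river: ρ → (10,23,-2)
river: ρ → (-2,21,21)
river: ρ → (21,21,-2)
river: ρ → (-2,23,10)
river: ρ → (10,17,-8)
river: ρ → (-8,15,12)
river: ρ → (12,9,-11)
river: ρ → (-11,13,10)
river: ρ → (10,7,-14)
river: ρ → (-14,21,3)
river: ρ → (3,21,-14)
river: ρ → (-14,7,10)
closes: descent 0, river 16
min |a| on river = 2

2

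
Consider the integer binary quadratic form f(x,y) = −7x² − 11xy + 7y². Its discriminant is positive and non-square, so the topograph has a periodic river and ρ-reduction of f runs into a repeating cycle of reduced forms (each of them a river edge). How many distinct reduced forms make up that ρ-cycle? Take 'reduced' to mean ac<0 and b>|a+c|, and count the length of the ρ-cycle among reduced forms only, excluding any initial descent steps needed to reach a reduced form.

D = 317, ⌊√D⌋ = 17
descent: ρ → (7,11,-7)  [lands on river]
river: ρ → (-7,17,1)
river: ρ → (1,17,-7)
river: ρ → (-7,11,7)
river: ρ → (7,17,-1)
river: ρ → (-1,17,7)
ρ-cycle length = 6 (tail of 1 descent step not counted)

6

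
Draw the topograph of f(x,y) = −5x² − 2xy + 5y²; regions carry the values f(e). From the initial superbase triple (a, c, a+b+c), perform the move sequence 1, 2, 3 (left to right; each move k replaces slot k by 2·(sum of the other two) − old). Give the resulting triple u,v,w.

start (-5,5,-2) = (f(1,0),f(0,1),f(1,1))
replace slot 1: 2·(5+(-2)) − (-5) = 11 → (11,5,-2)
replace slot 2: 2·(11+(-2)) − 5 = 13 → (11,13,-2)
replace slot 3: 2·(11+13) − (-2) = 50 → (11,13,50)

11,13,50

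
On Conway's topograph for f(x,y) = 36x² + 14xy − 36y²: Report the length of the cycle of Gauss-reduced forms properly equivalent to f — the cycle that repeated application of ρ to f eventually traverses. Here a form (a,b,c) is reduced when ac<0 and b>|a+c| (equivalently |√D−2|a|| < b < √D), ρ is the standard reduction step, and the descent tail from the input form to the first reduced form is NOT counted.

D = 5380, ⌊√D⌋ = 73
river: ρ → (-36,58,14)
river: ρ → (14,54,-44)
river: ρ → (-44,34,24)
river: ρ → (24,62,-16)
river: ρ → (-16,66,16)
river: ρ → (16,62,-24)
river: ρ → (-24,34,44)
river: ρ → (44,54,-14)
river: ρ → (-14,58,36)
river: ρ → (36,14,-36)
ρ-cycle length = 10 (tail of 0 descent steps not counted)

10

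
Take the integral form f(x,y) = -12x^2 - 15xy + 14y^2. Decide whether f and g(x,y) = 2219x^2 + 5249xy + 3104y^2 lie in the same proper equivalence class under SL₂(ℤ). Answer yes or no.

D₁ = 897, D₂ = 897
river cycle of f (length 10): (14, 15, -12), (-12, 9, 17), (17, 25, -4), (-4, 23, 23), (23, 23, -4), (-4, 25, 17), (17, 9, -12), (-12, 15, 14), (14, 13, -13), (-13, 13, 14)
river cycle of g (length 10): (14, 15, -12), (-12, 9, 17), (17, 25, -4), (-4, 23, 23), (23, 23, -4), (-4, 25, 17), (17, 9, -12), (-12, 15, 14), (14, 13, -13), (-13, 13, 14)
cycles coincide ⇒ equivalent

yes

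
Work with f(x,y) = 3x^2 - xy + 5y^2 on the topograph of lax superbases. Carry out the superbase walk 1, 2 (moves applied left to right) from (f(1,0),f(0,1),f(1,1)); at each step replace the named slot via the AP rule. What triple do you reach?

start (3,5,7) = (f(1,0),f(0,1),f(1,1))
replace slot 1: 2·(5+7) − 3 = 21 → (21,5,7)
replace slot 2: 2·(21+7) − 5 = 51 → (21,51,7)

21,51,7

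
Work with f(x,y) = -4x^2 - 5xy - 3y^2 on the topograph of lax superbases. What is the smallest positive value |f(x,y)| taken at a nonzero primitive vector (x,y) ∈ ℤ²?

translate: b→-3 (≡5 mod 8), so (4,5,3)→(4,-3,2)
flip: (4,-3,2)→(2,3,4)
translate: b→-1 (≡3 mod 4), so (2,3,4)→(2,-1,3)
reduced (well bottom): (2,-1,3) with a≤c, −a<b≤a
well minimum |f| = |-2| = 2 (negative-definite)

2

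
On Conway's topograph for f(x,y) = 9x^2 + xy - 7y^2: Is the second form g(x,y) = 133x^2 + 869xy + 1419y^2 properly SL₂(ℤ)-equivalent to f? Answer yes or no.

D₁ = 253, D₂ = 253
river cycle of f (length 6): (-7, 13, 3), (3, 11, -11), (-11, 11, 3), (3, 13, -7), (-7, 15, 1), (1, 15, -7)
river cycle of g (length 6): (-7, 13, 3), (3, 11, -11), (-11, 11, 3), (3, 13, -7), (-7, 15, 1), (1, 15, -7)
cycles coincide ⇒ equivalent

yes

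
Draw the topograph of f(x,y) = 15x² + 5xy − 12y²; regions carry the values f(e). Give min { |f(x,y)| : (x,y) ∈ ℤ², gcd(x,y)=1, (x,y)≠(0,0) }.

river: ρ → (-12,19,8)
river: ρ → (8,13,-18)
river: ρ → (-18,23,3)
river: ρ → (3,25,-10)
river: ρ → (-10,15,13)
river: ρ → (13,11,-12)
river: ρ → (-12,13,12)
river: ρ → (12,11,-13)
river: ρ → (-13,15,10)
river: ρ → (10,25,-3)
river: ρ → (-3,23,18)
river: ρ → (18,13,-8)
river: ρ → (-8,19,12)
river: ρ → (12,5,-15)
river: ρ → (-15,25,2)
river: ρ → (2,27,-2)
river: ρ → (-2,25,15)
river: ρ → (15,5,-12)
closes: descent 0, river 18
min |a| on river = 2

2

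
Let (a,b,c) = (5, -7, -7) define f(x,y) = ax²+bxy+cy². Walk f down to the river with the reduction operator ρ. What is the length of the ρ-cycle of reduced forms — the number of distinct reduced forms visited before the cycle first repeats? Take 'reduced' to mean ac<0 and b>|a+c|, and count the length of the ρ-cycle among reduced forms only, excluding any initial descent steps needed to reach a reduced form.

D = 189, ⌊√D⌋ = 13
descent: ρ → (-7,7,5)  [lands on river]
river: ρ → (5,13,-1)
river: ρ → (-1,13,5)
river: ρ → (5,7,-7)
ρ-cycle length = 4 (tail of 1 descent step not counted)

4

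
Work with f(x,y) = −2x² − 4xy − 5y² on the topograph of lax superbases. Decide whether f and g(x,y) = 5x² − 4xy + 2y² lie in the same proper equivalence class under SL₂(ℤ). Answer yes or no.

D₁ = -24, D₂ = -24
f is negative-definite; reduce −f:
−f: translate: b→0 (≡4 mod 4), so (2,4,5)→(2,0,3)
−f: reduced (well bottom): (2,0,3) with a≤c, −a<b≤a
flip sign back: reduced form of f is (-2,0,-3)
g: flip: (5,-4,2)→(2,4,5)
g: translate: b→0 (≡4 mod 4), so (2,4,5)→(2,0,3)
g: reduced (well bottom): (2,0,3) with a≤c, −a<b≤a
reduced forms (-2, 0, -3) vs (2, 0, 3) ⇒ inequivalent

no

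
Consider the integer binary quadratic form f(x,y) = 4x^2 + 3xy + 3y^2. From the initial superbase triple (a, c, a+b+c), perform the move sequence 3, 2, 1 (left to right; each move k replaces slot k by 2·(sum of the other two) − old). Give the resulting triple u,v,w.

start (4,3,10) = (f(1,0),f(0,1),f(1,1))
replace slot 3: 2·(4+3) − 10 = 4 → (4,3,4)
replace slot 2: 2·(4+4) − 3 = 13 → (4,13,4)
replace slot 1: 2·(13+4) − 4 = 30 → (30,13,4)

30,13,4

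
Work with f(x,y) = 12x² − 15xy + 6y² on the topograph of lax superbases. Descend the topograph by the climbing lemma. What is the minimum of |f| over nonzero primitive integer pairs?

translate: b→9 (≡-15 mod 24), so (12,-15,6)→(12,9,3)
flip: (12,9,3)→(3,-9,12)
translate: b→3 (≡-9 mod 6), so (3,-9,12)→(3,3,6)
reduced (well bottom): (3,3,6) with a≤c, −a<b≤a
well minimum = a = 3

3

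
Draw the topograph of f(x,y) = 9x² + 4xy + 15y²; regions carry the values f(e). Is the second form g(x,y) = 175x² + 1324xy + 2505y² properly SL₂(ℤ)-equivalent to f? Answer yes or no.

D₁ = -524, D₂ = -524
f: reduced (well bottom): (9,4,15) with a≤c, −a<b≤a
g: translate: b→-76 (≡1324 mod 350), so (175,1324,2505)→(175,-76,9)
g: flip: (175,-76,9)→(9,76,175)
g: translate: b→4 (≡76 mod 18), so (9,76,175)→(9,4,15)
g: reduced (well bottom): (9,4,15) with a≤c, −a<b≤a
reduced forms (9, 4, 15) vs (9, 4, 15) ⇒ equivalent

yes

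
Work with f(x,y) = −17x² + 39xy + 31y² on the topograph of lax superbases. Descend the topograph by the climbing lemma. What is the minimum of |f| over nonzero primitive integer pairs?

river: ρ → (31,23,-25)
river: ρ → (-25,27,29)
river: ρ → (29,31,-23)
river: ρ → (-23,15,37)
river: ρ → (37,59,-1)
river: ρ → (-1,59,37)
river: ρ → (37,15,-23)
river: ρ → (-23,31,29)
river: ρ → (29,27,-25)
river: ρ → (-25,23,31)
river: ρ → (31,39,-17)
river: ρ → (-17,29,41)
river: ρ → (41,53,-5)
river: ρ → (-5,57,19)
river: ρ → (19,57,-5)
river: ρ → (-5,53,41)
river: ρ → (41,29,-17)
river: ρ → (-17,39,31)
closes: descent 0, river 18
min |a| on river = 1

1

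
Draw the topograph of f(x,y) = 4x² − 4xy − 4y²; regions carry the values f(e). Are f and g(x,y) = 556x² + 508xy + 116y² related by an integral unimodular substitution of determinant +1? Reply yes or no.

D₁ = 80, D₂ = 80
river cycle of f (length 2): (-4, 4, 4), (4, 4, -4)
river cycle of g (length 2): (4, 4, -4), (-4, 4, 4)
cycles coincide ⇒ equivalent

yes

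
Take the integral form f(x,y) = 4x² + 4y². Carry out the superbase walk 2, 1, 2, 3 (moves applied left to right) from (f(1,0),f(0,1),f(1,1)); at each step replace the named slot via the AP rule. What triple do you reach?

start (4,4,8) = (f(1,0),f(0,1),f(1,1))
replace slot 2: 2·(4+8) − 4 = 20 → (4,20,8)
replace slot 1: 2·(20+8) − 4 = 52 → (52,20,8)
replace slot 2: 2·(52+8) − 20 = 100 → (52,100,8)
replace slot 3: 2·(52+100) − 8 = 296 → (52,100,296)

52,100,296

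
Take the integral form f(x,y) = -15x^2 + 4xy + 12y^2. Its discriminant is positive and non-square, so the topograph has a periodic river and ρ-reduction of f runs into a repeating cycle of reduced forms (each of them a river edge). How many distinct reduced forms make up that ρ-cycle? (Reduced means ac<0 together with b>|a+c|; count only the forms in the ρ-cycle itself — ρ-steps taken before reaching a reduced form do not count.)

D = 736, ⌊√D⌋ = 27
river: ρ → (12,20,-7)
river: ρ → (-7,22,9)
river: ρ → (9,14,-15)
river: ρ → (-15,16,8)
river: ρ → (8,16,-15)
river: ρ → (-15,14,9)
river: ρ → (9,22,-7)
river: ρ → (-7,20,12)
river: ρ → (12,4,-15)
river: ρ → (-15,26,1)
river: ρ → (1,26,-15)
river: ρ → (-15,4,12)
ρ-cycle length = 12 (tail of 0 descent steps not counted)

12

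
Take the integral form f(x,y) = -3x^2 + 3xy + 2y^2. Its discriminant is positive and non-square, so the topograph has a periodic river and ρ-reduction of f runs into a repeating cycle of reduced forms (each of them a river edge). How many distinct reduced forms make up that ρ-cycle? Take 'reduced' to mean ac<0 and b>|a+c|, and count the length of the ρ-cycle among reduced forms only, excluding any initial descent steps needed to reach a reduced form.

D = 33, ⌊√D⌋ = 5
river: ρ → (2,5,-1)
river: ρ → (-1,5,2)
river: ρ → (2,3,-3)
river: ρ → (-3,3,2)
ρ-cycle length = 4 (tail of 0 descent steps not counted)

4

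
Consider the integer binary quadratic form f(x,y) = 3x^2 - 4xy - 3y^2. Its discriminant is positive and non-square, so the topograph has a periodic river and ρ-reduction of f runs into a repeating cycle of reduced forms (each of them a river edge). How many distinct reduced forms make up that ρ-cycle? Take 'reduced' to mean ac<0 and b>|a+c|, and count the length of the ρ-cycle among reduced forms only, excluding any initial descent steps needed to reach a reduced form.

D = 52, ⌊√D⌋ = 7
descent: ρ → (-3,4,3)  [lands on river]
river: ρ → (3,2,-4)
river: ρ → (-4,6,1)
river: ρ → (1,6,-4)
river: ρ → (-4,2,3)
river: ρ → (3,4,-3)
river: ρ → (-3,2,4)
river: ρ → (4,6,-1)
river: ρ → (-1,6,4)
river: ρ → (4,2,-3)
ρ-cycle length = 10 (tail of 1 descent step not counted)

10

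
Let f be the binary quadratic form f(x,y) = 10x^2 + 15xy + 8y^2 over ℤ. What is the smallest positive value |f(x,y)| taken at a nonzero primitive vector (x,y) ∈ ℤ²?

translate: b→-5 (≡15 mod 20), so (10,15,8)→(10,-5,3)
flip: (10,-5,3)→(3,5,10)
translate: b→-1 (≡5 mod 6), so (3,5,10)→(3,-1,8)
reduced (well bottom): (3,-1,8) with a≤c, −a<b≤a
well minimum = a = 3

3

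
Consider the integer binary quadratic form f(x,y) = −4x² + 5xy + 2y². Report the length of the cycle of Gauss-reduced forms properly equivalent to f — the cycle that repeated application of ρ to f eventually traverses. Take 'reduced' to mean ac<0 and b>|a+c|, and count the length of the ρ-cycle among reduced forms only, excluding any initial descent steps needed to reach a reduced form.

D = 57, ⌊√D⌋ = 7
river: ρ → (2,7,-1)
river: ρ → (-1,7,2)
river: ρ → (2,5,-4)
river: ρ → (-4,3,3)
river: ρ → (3,3,-4)
river: ρ → (-4,5,2)
ρ-cycle length = 6 (tail of 0 descent steps not counted)

6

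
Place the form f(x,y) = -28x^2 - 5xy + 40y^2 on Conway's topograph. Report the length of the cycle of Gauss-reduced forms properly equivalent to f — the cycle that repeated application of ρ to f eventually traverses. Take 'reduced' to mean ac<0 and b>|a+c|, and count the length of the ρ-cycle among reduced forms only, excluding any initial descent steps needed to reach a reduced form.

D = 4505, ⌊√D⌋ = 67
descent: ρ → (40,5,-28)
descent: ρ → (-28,51,17)  [lands on river]
river: ρ → (17,51,-28)
river: ρ → (-28,61,7)
river: ρ → (7,65,-10)
river: ρ → (-10,55,37)
river: ρ → (37,19,-28)
river: ρ → (-28,37,28)
river: ρ → (28,19,-37)
river: ρ → (-37,55,10)
river: ρ → (10,65,-7)
river: ρ → (-7,61,28)
river: ρ → (28,51,-17)
river: ρ → (-17,51,28)
river: ρ → (28,61,-7)
river: ρ → (-7,65,10)
river: ρ → (10,55,-37)
river: ρ → (-37,19,28)
river: ρ → (28,37,-28)
river: ρ → (-28,19,37)
river: ρ → (37,55,-10)
river: ρ → (-10,65,7)
river: ρ → (7,61,-28)
ρ-cycle length = 22 (tail of 2 descent steps not counted)

22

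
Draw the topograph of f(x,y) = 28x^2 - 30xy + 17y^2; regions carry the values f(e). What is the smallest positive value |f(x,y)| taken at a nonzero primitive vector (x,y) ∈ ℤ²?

translate: b→26 (≡-30 mod 56), so (28,-30,17)→(28,26,15)
flip: (28,26,15)→(15,-26,28)
translate: b→4 (≡-26 mod 30), so (15,-26,28)→(15,4,17)
reduced (well bottom): (15,4,17) with a≤c, −a<b≤a
well minimum = a = 15

15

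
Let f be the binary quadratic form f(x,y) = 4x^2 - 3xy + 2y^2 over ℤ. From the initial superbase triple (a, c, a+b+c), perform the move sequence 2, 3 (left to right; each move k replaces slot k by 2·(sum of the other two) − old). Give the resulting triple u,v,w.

start (4,2,3) = (f(1,0),f(0,1),f(1,1))
replace slot 2: 2·(4+3) − 2 = 12 → (4,12,3)
replace slot 3: 2·(4+12) − 3 = 29 → (4,12,29)

4,12,29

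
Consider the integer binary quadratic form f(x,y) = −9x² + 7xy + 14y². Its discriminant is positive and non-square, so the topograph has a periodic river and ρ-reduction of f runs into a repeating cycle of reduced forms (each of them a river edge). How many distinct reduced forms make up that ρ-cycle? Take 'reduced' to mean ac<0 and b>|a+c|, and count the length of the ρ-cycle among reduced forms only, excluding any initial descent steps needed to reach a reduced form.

D = 553, ⌊√D⌋ = 23
river: ρ → (14,21,-2)
river: ρ → (-2,23,3)
river: ρ → (3,19,-16)
river: ρ → (-16,13,6)
river: ρ → (6,23,-1)
river: ρ → (-1,23,6)
river: ρ → (6,13,-16)
river: ρ → (-16,19,3)
river: ρ → (3,23,-2)
river: ρ → (-2,21,14)
river: ρ → (14,7,-9)
river: ρ → (-9,11,12)
river: ρ → (12,13,-8)
river: ρ → (-8,19,6)
river: ρ → (6,17,-11)
river: ρ → (-11,5,12)
river: ρ → (12,19,-4)
river: ρ → (-4,21,7)
river: ρ → (7,21,-4)
river: ρ → (-4,19,12)
river: ρ → (12,5,-11)
river: ρ → (-11,17,6)
river: ρ → (6,19,-8)
river: ρ → (-8,13,12)
river: ρ → (12,11,-9)
river: ρ → (-9,7,14)
ρ-cycle length = 26 (tail of 0 descent steps not counted)

26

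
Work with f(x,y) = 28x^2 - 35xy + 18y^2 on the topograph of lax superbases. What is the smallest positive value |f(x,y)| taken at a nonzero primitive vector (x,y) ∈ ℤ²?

translate: b→21 (≡-35 mod 56), so (28,-35,18)→(28,21,11)
flip: (28,21,11)→(11,-21,28)
translate: b→1 (≡-21 mod 22), so (11,-21,28)→(11,1,18)
reduced (well bottom): (11,1,18) with a≤c, −a<b≤a
well minimum = a = 11

11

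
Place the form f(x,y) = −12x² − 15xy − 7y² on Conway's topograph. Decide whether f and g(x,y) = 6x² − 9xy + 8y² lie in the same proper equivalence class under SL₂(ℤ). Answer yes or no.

D₁ = -111, D₂ = -111
f is negative-definite; reduce −f:
−f: translate: b→-9 (≡15 mod 24), so (12,15,7)→(12,-9,4)
−f: flip: (12,-9,4)→(4,9,12)
−f: translate: b→1 (≡9 mod 8), so (4,9,12)→(4,1,7)
−f: reduced (well bottom): (4,1,7) with a≤c, −a<b≤a
flip sign back: reduced form of f is (-4,-1,-7)
g: translate: b→3 (≡-9 mod 12), so (6,-9,8)→(6,3,5)
g: flip: (6,3,5)→(5,-3,6)
g: reduced (well bottom): (5,-3,6) with a≤c, −a<b≤a
reduced forms (-4, -1, -7) vs (5, -3, 6) ⇒ inequivalent

no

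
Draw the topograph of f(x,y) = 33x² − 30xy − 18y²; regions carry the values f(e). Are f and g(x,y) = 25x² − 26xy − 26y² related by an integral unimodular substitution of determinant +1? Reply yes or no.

D₁ = 3276, D₂ = 3276
river cycle of f (length 8): (-18, 30, 33), (33, 36, -15), (-15, 54, 6), (6, 54, -15), (-15, 36, 33), (33, 30, -18), (-18, 42, 21), (21, 42, -18)
river cycle of g (length 10): (-26, 26, 25), (25, 24, -27), (-27, 30, 22), (22, 14, -35), (-35, 56, 1), (1, 56, -35), (-35, 14, 22), (22, 30, -27), (-27, 24, 25), (25, 26, -26)
cycles differ ⇒ inequivalent

no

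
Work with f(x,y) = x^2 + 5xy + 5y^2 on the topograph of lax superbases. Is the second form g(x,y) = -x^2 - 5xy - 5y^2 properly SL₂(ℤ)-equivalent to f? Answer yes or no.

D₁ = 5, D₂ = 5
river cycle of f (length 2): (1, 1, -1), (-1, 1, 1)
river cycle of g (length 2): (-1, 1, 1), (1, 1, -1)
cycles coincide ⇒ equivalent

yes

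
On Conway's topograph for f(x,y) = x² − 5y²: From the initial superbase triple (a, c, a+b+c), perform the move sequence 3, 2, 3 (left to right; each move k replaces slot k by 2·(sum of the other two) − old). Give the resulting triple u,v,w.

start (1,-5,-4) = (f(1,0),f(0,1),f(1,1))
replace slot 3: 2·(1+(-5)) − (-4) = -4 → (1,-5,-4)
replace slot 2: 2·(1+(-4)) − (-5) = -1 → (1,-1,-4)
replace slot 3: 2·(1+(-1)) − (-4) = 4 → (1,-1,4)

1,-1,4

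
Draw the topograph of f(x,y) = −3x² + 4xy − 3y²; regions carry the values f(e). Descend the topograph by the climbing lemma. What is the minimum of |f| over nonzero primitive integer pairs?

translate: b→2 (≡-4 mod 6), so (3,-4,3)→(3,2,2)
flip: (3,2,2)→(2,-2,3)
translate: b→2 (≡-2 mod 4), so (2,-2,3)→(2,2,3)
reduced (well bottom): (2,2,3) with a≤c, −a<b≤a
well minimum |f| = |-2| = 2 (negative-definite)

2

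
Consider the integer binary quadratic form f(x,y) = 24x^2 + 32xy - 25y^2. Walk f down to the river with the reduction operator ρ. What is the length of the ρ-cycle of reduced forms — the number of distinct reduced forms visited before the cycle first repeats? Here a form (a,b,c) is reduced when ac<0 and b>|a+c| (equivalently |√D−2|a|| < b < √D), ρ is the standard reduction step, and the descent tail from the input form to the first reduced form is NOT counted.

D = 3424, ⌊√D⌋ = 58
river: ρ → (-25,18,31)
river: ρ → (31,44,-12)
river: ρ → (-12,52,15)
river: ρ → (15,38,-33)
river: ρ → (-33,28,20)
river: ρ → (20,52,-9)
river: ρ → (-9,56,8)
river: ρ → (8,56,-9)
river: ρ → (-9,52,20)
river: ρ → (20,28,-33)
river: ρ → (-33,38,15)
river: ρ → (15,52,-12)
river: ρ → (-12,44,31)
river: ρ → (31,18,-25)
river: ρ → (-25,32,24)
river: ρ → (24,16,-33)
river: ρ → (-33,50,7)
river: ρ → (7,48,-40)
river: ρ → (-40,32,15)
river: ρ → (15,58,-1)
river: ρ → (-1,58,15)
river: ρ → (15,32,-40)
river: ρ → (-40,48,7)
river: ρ → (7,50,-33)
river: ρ → (-33,16,24)
river: ρ → (24,32,-25)
ρ-cycle length = 26 (tail of 0 descent steps not counted)

26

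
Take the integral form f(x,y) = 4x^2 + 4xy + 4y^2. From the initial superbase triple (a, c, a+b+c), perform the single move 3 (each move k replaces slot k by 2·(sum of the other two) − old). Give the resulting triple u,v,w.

start (4,4,12) = (f(1,0),f(0,1),f(1,1))
replace slot 3: 2·(4+4) − 12 = 4 → (4,4,4)

4,4,4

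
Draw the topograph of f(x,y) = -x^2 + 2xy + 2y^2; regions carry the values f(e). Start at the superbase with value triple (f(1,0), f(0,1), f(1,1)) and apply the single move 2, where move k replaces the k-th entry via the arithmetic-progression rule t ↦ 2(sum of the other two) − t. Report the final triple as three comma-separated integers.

start (-1,2,3) = (f(1,0),f(0,1),f(1,1))
replace slot 2: 2·((-1)+3) − 2 = 2 → (-1,2,3)

-1,2,3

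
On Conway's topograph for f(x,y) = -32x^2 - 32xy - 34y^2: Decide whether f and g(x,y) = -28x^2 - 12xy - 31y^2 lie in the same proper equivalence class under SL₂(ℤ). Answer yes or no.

D₁ = -3328, D₂ = -3328
f is negative-definite; reduce −f:
−f: reduced (well bottom): (32,32,34) with a≤c, −a<b≤a
flip sign back: reduced form of f is (-32,-32,-34)
g is negative-definite; reduce −g:
−g: reduced (well bottom): (28,12,31) with a≤c, −a<b≤a
flip sign back: reduced form of g is (-28,-12,-31)
reduced forms (-32, -32, -34) vs (-28, -12, -31) ⇒ inequivalent

no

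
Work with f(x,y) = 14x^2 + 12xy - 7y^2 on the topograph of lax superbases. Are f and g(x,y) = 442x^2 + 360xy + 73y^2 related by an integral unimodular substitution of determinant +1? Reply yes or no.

D₁ = 536, D₂ = 536
river cycle of f (length 14): (-7, 16, 10), (10, 4, -13), (-13, 22, 1), (1, 22, -13), (-13, 4, 10), (10, 16, -7), (-7, 12, 14), (14, 16, -5), (-5, 14, 17), (17, 20, -2), … (4 more)
river cycle of g (length 14): (14, 12, -7), (-7, 16, 10), (10, 4, -13), (-13, 22, 1), (1, 22, -13), (-13, 4, 10), (10, 16, -7), (-7, 12, 14), (14, 16, -5), (-5, 14, 17), … (4 more)
cycles coincide ⇒ equivalent

yes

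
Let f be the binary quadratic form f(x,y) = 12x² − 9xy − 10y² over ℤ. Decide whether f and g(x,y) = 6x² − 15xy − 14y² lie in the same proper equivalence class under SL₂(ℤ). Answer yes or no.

D₁ = 561, D₂ = 561
river cycle of f (length 16): (-10, 9, 12), (12, 15, -7), (-7, 13, 14), (14, 15, -6), (-6, 21, 5), (5, 19, -10), (-10, 21, 3), (3, 21, -10), (-10, 19, 5), (5, 21, -6), … (6 more)
river cycle of g (length 16): (-14, 15, 6), (6, 21, -5), (-5, 19, 10), (10, 21, -3), (-3, 21, 10), (10, 19, -5), (-5, 21, 6), (6, 15, -14), (-14, 13, 7), (7, 15, -12), … (6 more)
cycles differ ⇒ inequivalent

no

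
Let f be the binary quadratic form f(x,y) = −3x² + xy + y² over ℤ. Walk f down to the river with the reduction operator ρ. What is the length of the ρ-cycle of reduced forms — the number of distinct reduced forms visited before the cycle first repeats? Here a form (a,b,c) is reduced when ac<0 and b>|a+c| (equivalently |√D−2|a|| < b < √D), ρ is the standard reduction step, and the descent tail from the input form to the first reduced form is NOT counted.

D = 13, ⌊√D⌋ = 3
descent: ρ → (1,3,-1)  [lands on river]
river: ρ → (-1,3,1)
ρ-cycle length = 2 (tail of 1 descent step not counted)

2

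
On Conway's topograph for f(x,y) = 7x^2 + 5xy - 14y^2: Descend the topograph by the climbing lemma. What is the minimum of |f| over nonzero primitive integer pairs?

descent: ρ → (-14,-5,7)
descent: ρ → (7,19,-2)  [lands on river]
river: ρ → (-2,17,16)
river: ρ → (16,15,-3)
river: ρ → (-3,15,16)
river: ρ → (16,17,-2)
river: ρ → (-2,19,7)
river: ρ → (7,9,-12)
river: ρ → (-12,15,4)
river: ρ → (4,17,-8)
river: ρ → (-8,15,6)
river: ρ → (6,9,-14)
river: ρ → (-14,19,1)
river: ρ → (1,19,-14)
river: ρ → (-14,9,6)
river: ρ → (6,15,-8)
river: ρ → (-8,17,4)
river: ρ → (4,15,-12)
river: ρ → (-12,9,7)
closes: descent 2, river 18
min |a| on river = 1

1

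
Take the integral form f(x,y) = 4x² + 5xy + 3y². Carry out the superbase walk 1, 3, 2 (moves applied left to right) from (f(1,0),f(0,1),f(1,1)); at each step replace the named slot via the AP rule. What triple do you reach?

start (4,3,12) = (f(1,0),f(0,1),f(1,1))
replace slot 1: 2·(3+12) − 4 = 26 → (26,3,12)
replace slot 3: 2·(26+3) − 12 = 46 → (26,3,46)
replace slot 2: 2·(26+46) − 3 = 141 → (26,141,46)

26,141,46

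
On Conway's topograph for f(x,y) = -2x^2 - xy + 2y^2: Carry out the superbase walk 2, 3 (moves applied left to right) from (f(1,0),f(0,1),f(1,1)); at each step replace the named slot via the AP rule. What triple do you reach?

start (-2,2,-1) = (f(1,0),f(0,1),f(1,1))
replace slot 2: 2·((-2)+(-1)) − 2 = -8 → (-2,-8,-1)
replace slot 3: 2·((-2)+(-8)) − (-1) = -19 → (-2,-8,-19)

-2,-8,-19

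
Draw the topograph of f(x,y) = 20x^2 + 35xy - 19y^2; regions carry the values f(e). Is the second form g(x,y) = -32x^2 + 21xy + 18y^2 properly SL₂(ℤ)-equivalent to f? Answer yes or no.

D₁ = 2745, D₂ = 2745
river cycle of f (length 12): (-19, 41, 14), (14, 43, -16), (-16, 21, 36), (36, 51, -1), (-1, 51, 36), (36, 21, -16), (-16, 43, 14), (14, 41, -19), (-19, 35, 20), (20, 45, -9), … (2 more)
river cycle of g (length 14): (18, 51, -2), (-2, 49, 43), (43, 37, -8), (-8, 43, 28), (28, 13, -23), (-23, 33, 18), (18, 39, -17), (-17, 29, 28), (28, 27, -18), (-18, 45, 10), … (4 more)
cycles differ ⇒ inequivalent

no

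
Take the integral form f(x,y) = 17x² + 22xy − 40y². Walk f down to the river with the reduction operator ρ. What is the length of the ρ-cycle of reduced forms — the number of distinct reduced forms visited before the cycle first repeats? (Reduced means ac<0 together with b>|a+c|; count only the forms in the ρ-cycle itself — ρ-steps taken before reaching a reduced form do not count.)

D = 3204, ⌊√D⌋ = 56
descent: ρ → (-40,-22,17)
descent: ρ → (17,56,-1)  [lands on river]
river: ρ → (-1,56,17)
river: ρ → (17,46,-16)
river: ρ → (-16,50,11)
river: ρ → (11,38,-40)
river: ρ → (-40,42,9)
river: ρ → (9,48,-25)
river: ρ → (-25,52,5)
river: ρ → (5,48,-45)
river: ρ → (-45,42,8)
river: ρ → (8,54,-9)
river: ρ → (-9,54,8)
river: ρ → (8,42,-45)
river: ρ → (-45,48,5)
river: ρ → (5,52,-25)
river: ρ → (-25,48,9)
river: ρ → (9,42,-40)
river: ρ → (-40,38,11)
river: ρ → (11,50,-16)
river: ρ → (-16,46,17)
ρ-cycle length = 20 (tail of 2 descent steps not counted)

20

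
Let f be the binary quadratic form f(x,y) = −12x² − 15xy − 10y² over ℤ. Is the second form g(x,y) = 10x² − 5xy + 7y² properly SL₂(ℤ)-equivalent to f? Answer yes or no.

D₁ = -255, D₂ = -255
f is negative-definite; reduce −f:
−f: translate: b→-9 (≡15 mod 24), so (12,15,10)→(12,-9,7)
−f: flip: (12,-9,7)→(7,9,12)
−f: translate: b→-5 (≡9 mod 14), so (7,9,12)→(7,-5,10)
−f: reduced (well bottom): (7,-5,10) with a≤c, −a<b≤a
flip sign back: reduced form of f is (-7,5,-10)
g: flip: (10,-5,7)→(7,5,10)
g: reduced (well bottom): (7,5,10) with a≤c, −a<b≤a
reduced forms (-7, 5, -10) vs (7, 5, 10) ⇒ inequivalent

no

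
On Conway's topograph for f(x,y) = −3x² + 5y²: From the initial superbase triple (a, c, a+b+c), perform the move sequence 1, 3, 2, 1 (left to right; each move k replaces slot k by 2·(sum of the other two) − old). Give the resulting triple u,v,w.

start (-3,5,2) = (f(1,0),f(0,1),f(1,1))
replace slot 1: 2·(5+2) − (-3) = 17 → (17,5,2)
replace slot 3: 2·(17+5) − 2 = 42 → (17,5,42)
replace slot 2: 2·(17+42) − 5 = 113 → (17,113,42)
replace slot 1: 2·(113+42) − 17 = 293 → (293,113,42)

293,113,42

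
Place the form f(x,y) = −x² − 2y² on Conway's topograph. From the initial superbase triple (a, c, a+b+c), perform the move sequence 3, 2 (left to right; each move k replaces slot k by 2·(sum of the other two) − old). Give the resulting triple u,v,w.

start (-1,-2,-3) = (f(1,0),f(0,1),f(1,1))
replace slot 3: 2·((-1)+(-2)) − (-3) = -3 → (-1,-2,-3)
replace slot 2: 2·((-1)+(-3)) − (-2) = -6 → (-1,-6,-3)

-1,-6,-3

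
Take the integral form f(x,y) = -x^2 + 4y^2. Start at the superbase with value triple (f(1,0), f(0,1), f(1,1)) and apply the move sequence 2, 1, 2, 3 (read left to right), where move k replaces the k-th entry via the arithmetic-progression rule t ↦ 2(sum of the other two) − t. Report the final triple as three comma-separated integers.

start (-1,4,3) = (f(1,0),f(0,1),f(1,1))
replace slot 2: 2·((-1)+3) − 4 = 0 → (-1,0,3)
replace slot 1: 2·(0+3) − (-1) = 7 → (7,0,3)
replace slot 2: 2·(7+3) − 0 = 20 → (7,20,3)
replace slot 3: 2·(7+20) − 3 = 51 → (7,20,51)

7,20,51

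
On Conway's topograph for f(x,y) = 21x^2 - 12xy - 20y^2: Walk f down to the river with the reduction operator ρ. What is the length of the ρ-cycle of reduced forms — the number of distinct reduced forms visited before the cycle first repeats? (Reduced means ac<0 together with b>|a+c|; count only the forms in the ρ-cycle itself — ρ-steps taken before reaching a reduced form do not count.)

D = 1824, ⌊√D⌋ = 42
descent: ρ → (-20,12,21)  [lands on river]
river: ρ → (21,30,-11)
river: ρ → (-11,36,12)
river: ρ → (12,36,-11)
river: ρ → (-11,30,21)
river: ρ → (21,12,-20)
river: ρ → (-20,28,13)
river: ρ → (13,24,-24)
river: ρ → (-24,24,13)
river: ρ → (13,28,-20)
ρ-cycle length = 10 (tail of 1 descent step not counted)

10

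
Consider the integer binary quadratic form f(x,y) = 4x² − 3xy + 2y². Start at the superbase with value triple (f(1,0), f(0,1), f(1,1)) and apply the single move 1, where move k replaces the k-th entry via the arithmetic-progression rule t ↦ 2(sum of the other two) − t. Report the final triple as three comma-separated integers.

start (4,2,3) = (f(1,0),f(0,1),f(1,1))
replace slot 1: 2·(2+3) − 4 = 6 → (6,2,3)

6,2,3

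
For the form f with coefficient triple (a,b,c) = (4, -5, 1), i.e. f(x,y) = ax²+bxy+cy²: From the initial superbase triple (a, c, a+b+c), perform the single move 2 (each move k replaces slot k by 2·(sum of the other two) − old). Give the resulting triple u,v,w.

start (4,1,0) = (f(1,0),f(0,1),f(1,1))
replace slot 2: 2·(4+0) − 1 = 7 → (4,7,0)

4,7,0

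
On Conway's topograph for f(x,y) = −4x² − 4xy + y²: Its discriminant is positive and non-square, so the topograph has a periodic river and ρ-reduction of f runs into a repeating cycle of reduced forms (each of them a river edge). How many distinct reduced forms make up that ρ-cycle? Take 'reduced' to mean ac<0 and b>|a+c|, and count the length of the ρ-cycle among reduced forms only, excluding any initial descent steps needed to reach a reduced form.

D = 32, ⌊√D⌋ = 5
descent: ρ → (1,4,-4)  [lands on river]
river: ρ → (-4,4,1)
ρ-cycle length = 2 (tail of 1 descent step not counted)

2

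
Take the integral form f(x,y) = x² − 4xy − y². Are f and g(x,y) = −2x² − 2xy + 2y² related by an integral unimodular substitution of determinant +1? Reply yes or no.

D₁ = 20, D₂ = 20
river cycle of f (length 2): (-1, 4, 1), (1, 4, -1)
river cycle of g (length 2): (2, 2, -2), (-2, 2, 2)
cycles differ ⇒ inequivalent

no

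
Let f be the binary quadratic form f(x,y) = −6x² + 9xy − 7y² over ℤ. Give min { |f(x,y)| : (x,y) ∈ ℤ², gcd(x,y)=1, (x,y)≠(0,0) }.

translate: b→3 (≡-9 mod 12), so (6,-9,7)→(6,3,4)
flip: (6,3,4)→(4,-3,6)
reduced (well bottom): (4,-3,6) with a≤c, −a<b≤a
well minimum |f| = |-4| = 4 (negative-definite)

4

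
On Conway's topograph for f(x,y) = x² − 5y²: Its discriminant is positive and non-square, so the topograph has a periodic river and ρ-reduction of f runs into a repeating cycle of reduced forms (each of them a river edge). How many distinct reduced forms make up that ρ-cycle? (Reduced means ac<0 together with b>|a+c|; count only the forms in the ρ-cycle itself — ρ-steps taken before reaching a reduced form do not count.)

D = 20, ⌊√D⌋ = 4
descent: ρ → (-5,0,1)
descent: ρ → (1,4,-1)  [lands on river]
river: ρ → (-1,4,1)
ρ-cycle length = 2 (tail of 2 descent steps not counted)

2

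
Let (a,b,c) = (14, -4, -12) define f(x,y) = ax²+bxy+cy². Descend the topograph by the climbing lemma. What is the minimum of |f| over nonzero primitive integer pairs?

descent: ρ → (-12,4,14)  [lands on river]
river: ρ → (14,24,-2)
river: ρ → (-2,24,14)
river: ρ → (14,4,-12)
river: ρ → (-12,20,6)
river: ρ → (6,16,-18)
river: ρ → (-18,20,4)
river: ρ → (4,20,-18)
river: ρ → (-18,16,6)
river: ρ → (6,20,-12)
closes: descent 1, river 10
min |a| on river = 2

2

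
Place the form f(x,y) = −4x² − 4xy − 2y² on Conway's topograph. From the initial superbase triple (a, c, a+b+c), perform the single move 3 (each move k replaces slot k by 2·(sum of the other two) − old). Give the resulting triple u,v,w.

start (-4,-2,-10) = (f(1,0),f(0,1),f(1,1))
replace slot 3: 2·((-4)+(-2)) − (-10) = -2 → (-4,-2,-2)

-4,-2,-2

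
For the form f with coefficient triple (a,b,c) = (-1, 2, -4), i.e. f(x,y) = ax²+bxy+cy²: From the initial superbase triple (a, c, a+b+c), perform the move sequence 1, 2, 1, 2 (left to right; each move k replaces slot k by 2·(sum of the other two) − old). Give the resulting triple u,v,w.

start (-1,-4,-3) = (f(1,0),f(0,1),f(1,1))
replace slot 1: 2·((-4)+(-3)) − (-1) = -13 → (-13,-4,-3)
replace slot 2: 2·((-13)+(-3)) − (-4) = -28 → (-13,-28,-3)
replace slot 1: 2·((-28)+(-3)) − (-13) = -49 → (-49,-28,-3)
replace slot 2: 2·((-49)+(-3)) − (-28) = -76 → (-49,-76,-3)

-49,-76,-3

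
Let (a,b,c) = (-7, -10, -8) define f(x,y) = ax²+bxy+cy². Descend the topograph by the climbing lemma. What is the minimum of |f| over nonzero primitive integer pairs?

translate: b→-4 (≡10 mod 14), so (7,10,8)→(7,-4,5)
flip: (7,-4,5)→(5,4,7)
reduced (well bottom): (5,4,7) with a≤c, −a<b≤a
well minimum |f| = |-5| = 5 (negative-definite)

5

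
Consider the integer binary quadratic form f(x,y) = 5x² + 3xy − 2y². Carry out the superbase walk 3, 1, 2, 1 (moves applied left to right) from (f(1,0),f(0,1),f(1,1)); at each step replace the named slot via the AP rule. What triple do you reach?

start (5,-2,6) = (f(1,0),f(0,1),f(1,1))
replace slot 3: 2·(5+(-2)) − 6 = 0 → (5,-2,0)
replace slot 1: 2·((-2)+0) − 5 = -9 → (-9,-2,0)
replace slot 2: 2·((-9)+0) − (-2) = -16 → (-9,-16,0)
replace slot 1: 2·((-16)+0) − (-9) = -23 → (-23,-16,0)

-23,-16,0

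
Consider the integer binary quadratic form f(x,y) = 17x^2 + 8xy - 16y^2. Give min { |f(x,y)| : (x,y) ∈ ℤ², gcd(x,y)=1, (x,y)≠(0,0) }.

river: ρ → (-16,24,9)
river: ρ → (9,30,-7)
river: ρ → (-7,26,17)
river: ρ → (17,8,-16)
closes: descent 0, river 4
min |a| on river = 7

7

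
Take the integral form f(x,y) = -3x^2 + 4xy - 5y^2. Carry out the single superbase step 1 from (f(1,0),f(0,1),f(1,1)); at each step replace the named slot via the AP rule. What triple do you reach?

start (-3,-5,-4) = (f(1,0),f(0,1),f(1,1))
replace slot 1: 2·((-5)+(-4)) − (-3) = -15 → (-15,-5,-4)

-15,-5,-4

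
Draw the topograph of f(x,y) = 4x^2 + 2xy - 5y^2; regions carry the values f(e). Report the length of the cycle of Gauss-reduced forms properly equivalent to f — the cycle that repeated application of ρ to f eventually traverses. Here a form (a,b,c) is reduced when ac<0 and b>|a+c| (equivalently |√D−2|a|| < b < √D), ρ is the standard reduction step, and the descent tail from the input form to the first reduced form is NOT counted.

D = 84, ⌊√D⌋ = 9
river: ρ → (-5,8,1)
river: ρ → (1,8,-5)
river: ρ → (-5,2,4)
river: ρ → (4,6,-3)
river: ρ → (-3,6,4)
river: ρ → (4,2,-5)
ρ-cycle length = 6 (tail of 0 descent steps not counted)

6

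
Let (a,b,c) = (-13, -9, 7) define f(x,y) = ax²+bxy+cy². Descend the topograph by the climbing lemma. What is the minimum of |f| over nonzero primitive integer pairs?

descent: ρ → (7,9,-13)  [lands on river]
river: ρ → (-13,17,3)
river: ρ → (3,19,-7)
river: ρ → (-7,9,13)
river: ρ → (13,17,-3)
river: ρ → (-3,19,7)
closes: descent 1, river 6
min |a| on river = 3

3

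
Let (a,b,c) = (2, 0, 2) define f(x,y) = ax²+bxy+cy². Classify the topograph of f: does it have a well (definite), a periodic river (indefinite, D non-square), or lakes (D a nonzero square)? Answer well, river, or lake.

D = b²−4ac = 0² − 4·2·2 = -16
D < 0 ⇒ definite ⇒ every region one sign ⇒ single well

well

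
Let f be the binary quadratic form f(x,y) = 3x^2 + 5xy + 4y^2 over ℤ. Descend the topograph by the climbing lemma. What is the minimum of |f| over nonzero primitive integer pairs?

translate: b→-1 (≡5 mod 6), so (3,5,4)→(3,-1,2)
flip: (3,-1,2)→(2,1,3)
reduced (well bottom): (2,1,3) with a≤c, −a<b≤a
well minimum = a = 2

2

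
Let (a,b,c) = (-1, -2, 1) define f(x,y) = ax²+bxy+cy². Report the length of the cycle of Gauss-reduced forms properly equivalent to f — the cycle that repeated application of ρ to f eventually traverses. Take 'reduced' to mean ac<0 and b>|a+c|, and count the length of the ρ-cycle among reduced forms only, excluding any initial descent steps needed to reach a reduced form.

D = 8, ⌊√D⌋ = 2
descent: ρ → (1,2,-1)  [lands on river]
river: ρ → (-1,2,1)
ρ-cycle length = 2 (tail of 1 descent step not counted)

2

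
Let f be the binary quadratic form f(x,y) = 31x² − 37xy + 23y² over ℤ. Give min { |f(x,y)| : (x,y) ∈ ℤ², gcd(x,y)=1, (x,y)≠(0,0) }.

translate: b→25 (≡-37 mod 62), so (31,-37,23)→(31,25,17)
flip: (31,25,17)→(17,-25,31)
translate: b→9 (≡-25 mod 34), so (17,-25,31)→(17,9,23)
reduced (well bottom): (17,9,23) with a≤c, −a<b≤a
well minimum = a = 17

17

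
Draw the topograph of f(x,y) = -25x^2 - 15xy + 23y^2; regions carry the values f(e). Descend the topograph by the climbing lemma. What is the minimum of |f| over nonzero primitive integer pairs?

descent: ρ → (23,15,-25)  [lands on river]
river: ρ → (-25,35,13)
river: ρ → (13,43,-13)
river: ρ → (-13,35,25)
river: ρ → (25,15,-23)
river: ρ → (-23,31,17)
river: ρ → (17,37,-17)
river: ρ → (-17,31,23)
closes: descent 1, river 8
min |a| on river = 13

13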